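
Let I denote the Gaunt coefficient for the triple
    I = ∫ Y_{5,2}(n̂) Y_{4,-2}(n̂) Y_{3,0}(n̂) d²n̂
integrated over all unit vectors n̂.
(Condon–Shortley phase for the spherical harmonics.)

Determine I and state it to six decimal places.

m-sum 0 ✓  L=12 even ✓  1≤3≤9 ✓
Π(2lᵢ+1) = 11×9×7 = 693
triangle coeff Δ(5,4,3) = 1/180180
Σ_t [2,4]: t=2:+1/576 t=3:−1/144 t=4:+1/576 = -1/288
(3j)²=20/1001 [(5 4 3; 0 0 0)], sign=+1
Σ_t [0,2]: t=0:+1/8640 t=1:−1/480 t=2:+1/576 = -1/4320
(3j)²=1/2145 [(5 4 3; 2 -2 0)], sign=+1
⇒ 4πI² = 12/1859
I = (+1)√(12/1859/(4π)) = 0.02266449

0.022664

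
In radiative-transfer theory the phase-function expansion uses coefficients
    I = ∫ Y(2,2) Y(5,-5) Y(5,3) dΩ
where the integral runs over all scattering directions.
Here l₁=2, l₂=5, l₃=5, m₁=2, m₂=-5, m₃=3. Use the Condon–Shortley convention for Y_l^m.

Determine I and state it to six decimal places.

0.088588

Rules hold: Σm=0, L=12 even, 3≤5≤7.
N = 5·11·11 = 605
Δ = 2!·2!·8!/13! = 1/38610
Racah Σ t=0..2: t=0:+1/2880 t=1:−1/576 t=2:+1/2880 = -1/960
⇒ 3j(2 5 5; 0 0 0)² = 10/429, sgn +1
Racah Σ t=0..0: t=0:+1/161280 = 1/161280
⇒ 3j(2 5 5; 2 -5 3)² = 1/143, sgn +1
4πI² = N·(3j₀)²·(3jₘ)² = 50/507
I = +1·√(0.0986193/4π) = 0.08858824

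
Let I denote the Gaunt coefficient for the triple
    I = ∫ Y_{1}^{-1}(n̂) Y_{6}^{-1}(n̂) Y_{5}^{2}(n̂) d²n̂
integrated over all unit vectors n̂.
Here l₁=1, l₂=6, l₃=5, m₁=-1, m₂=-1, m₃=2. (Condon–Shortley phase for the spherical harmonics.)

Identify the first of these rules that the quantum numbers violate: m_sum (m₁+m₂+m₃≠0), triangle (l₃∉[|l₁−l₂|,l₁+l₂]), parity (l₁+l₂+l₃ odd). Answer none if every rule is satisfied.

m₁+m₂+m₃ = -1 − 1 + 2 = 0  ✓
triangle: |1−6|=5 ≤ l₃=5 ≤ 1+6=7  ✓
parity: l₁+l₂+l₃ = 12 is even  ✓

none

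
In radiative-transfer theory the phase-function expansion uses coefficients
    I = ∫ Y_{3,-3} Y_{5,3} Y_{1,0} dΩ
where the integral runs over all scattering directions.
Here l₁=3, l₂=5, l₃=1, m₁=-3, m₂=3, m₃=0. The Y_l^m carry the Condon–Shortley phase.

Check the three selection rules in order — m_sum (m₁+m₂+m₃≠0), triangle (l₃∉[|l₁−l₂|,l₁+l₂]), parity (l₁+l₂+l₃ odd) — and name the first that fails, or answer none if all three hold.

azimuthal sum: -3 + 3 + 0 = 0  ✓
2 ≤ 1 ≤ 8 (triangle on l)  ✗
L = 3 + 5 + 1 = 9 (odd)

triangle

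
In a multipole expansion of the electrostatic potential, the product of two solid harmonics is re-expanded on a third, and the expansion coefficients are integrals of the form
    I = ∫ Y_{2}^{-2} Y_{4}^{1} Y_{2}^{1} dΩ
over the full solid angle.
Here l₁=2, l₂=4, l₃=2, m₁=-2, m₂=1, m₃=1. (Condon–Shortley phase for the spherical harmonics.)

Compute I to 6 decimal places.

-0.090112

Checks pass: Σm=0; 8 even; l₃=2∈[2,6].
(2·2+1)(2·4+1)(2·2+1) = 225
Δ: 4! 0! 4! / 9! → 1/630
sum: t=2:+1/16 = 1/16
3j²(2 4 2; 0 0 0) = Δ·Π!·Σ² = 2/35  (sign +1)
sum: t=4:+1/144 = 1/144
3j²(2 4 2; -2 1 1) = Δ·Π!·Σ² = 1/126  (sign -1)
combine: 4πI² = 225·2/35·1/126 = 5/49
take √, sign -1: I = -0.09011188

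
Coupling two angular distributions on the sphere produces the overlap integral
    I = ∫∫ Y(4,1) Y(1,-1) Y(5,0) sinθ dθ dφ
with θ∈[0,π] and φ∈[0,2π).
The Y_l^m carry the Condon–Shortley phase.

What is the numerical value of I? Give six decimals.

Rules hold: Σm=0, L=10 even, 3≤5≤5.
N = 9·3·11 = 297
Δ = 0!·8!·2!/11! = 1/495
Racah Σ t=0..0: t=0:+1/576 = 1/576
⇒ 3j(4 1 5; 0 0 0)² = 5/99, sgn -1
Racah Σ t=0..0: t=0:+1/1440 = 1/1440
⇒ 3j(4 1 5; 1 -1 0)² = 2/99, sgn -1
4πI² = N·(3j₀)²·(3jₘ)² = 10/33
I = +1·√(0.30303/4π) = 0.15528807

0.155288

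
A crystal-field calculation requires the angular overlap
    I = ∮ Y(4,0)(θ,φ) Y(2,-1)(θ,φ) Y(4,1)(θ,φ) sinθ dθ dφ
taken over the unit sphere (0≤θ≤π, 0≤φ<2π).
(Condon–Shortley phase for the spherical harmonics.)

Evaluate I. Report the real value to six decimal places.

-0.044869

Rules hold: Σm=0, L=10 even, 2≤4≤6.
N = 9·5·9 = 405
Δ = 2!·6!·2!/11! = 1/13860
Racah Σ t=0..2: t=0:+1/192 t=1:−1/36 t=2:+1/192 = -5/288
⇒ 3j(4 2 4; 0 0 0)² = 20/693, sgn -1
Racah Σ t=0..1: t=0:+1/96 t=1:−1/72 = -1/288
⇒ 3j(4 2 4; 0 -1 1)² = 1/462, sgn +1
4πI² = N·(3j₀)²·(3jₘ)² = 150/5929
I = -1·√(0.0252994/4π) = -0.04486937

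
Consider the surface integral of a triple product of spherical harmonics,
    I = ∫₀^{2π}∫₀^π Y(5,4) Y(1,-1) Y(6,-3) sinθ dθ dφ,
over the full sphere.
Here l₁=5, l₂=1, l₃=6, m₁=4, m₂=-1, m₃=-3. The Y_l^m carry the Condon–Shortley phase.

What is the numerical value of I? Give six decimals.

Rules hold: Σm=0, L=12 even, 4≤6≤6.
N = 11·3·13 = 429
Δ = 0!·10!·2!/13! = 1/858
Racah Σ t=0..0: t=0:+1/14400 = 1/14400
⇒ 3j(5 1 6; 0 0 0)² = 6/143, sgn +1
Racah Σ t=0..0: t=0:+1/725760 = 1/725760
⇒ 3j(5 1 6; 4 -1 -3)² = 1/286, sgn -1
4πI² = N·(3j₀)²·(3jₘ)² = 9/143
I = -1·√(0.0629371/4π) = -0.07076985

-0.070770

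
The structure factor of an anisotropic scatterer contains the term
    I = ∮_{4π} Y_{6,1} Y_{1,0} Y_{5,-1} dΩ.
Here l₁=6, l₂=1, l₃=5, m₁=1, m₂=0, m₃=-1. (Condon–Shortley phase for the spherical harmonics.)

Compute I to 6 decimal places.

m-sum 0 ✓  L=12 even ✓  5≤5≤7 ✓
Π(2lᵢ+1) = 13×3×11 = 429
triangle coeff Δ(6,1,5) = 1/858
Σ_t [1,1]: t=1:−1/14400 = -1/14400
(3j)²=6/143 [(6 1 5; 0 0 0)], sign=+1
Σ_t [1,1]: t=1:−1/17280 = -1/17280
(3j)²=35/858 [(6 1 5; 1 0 -1)], sign=-1
⇒ 4πI² = 105/143
I = (-1)√(105/143/(4π)) = -0.24172507

-0.241725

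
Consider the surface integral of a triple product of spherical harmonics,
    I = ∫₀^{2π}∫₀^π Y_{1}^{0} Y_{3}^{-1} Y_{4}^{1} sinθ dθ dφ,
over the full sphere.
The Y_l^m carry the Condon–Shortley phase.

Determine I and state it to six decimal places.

-0.238414

Checks pass: Σm=0; 8 even; l₃=4∈[2,4].
(2·1+1)(2·3+1)(2·4+1) = 189
Δ: 0! 2! 6! / 9! → 1/252
sum: t=0:+1/36 = 1/36
3j²(1 3 4; 0 0 0) = Δ·Π!·Σ² = 4/63  (sign +1)
sum: t=0:+1/48 = 1/48
3j²(1 3 4; 0 -1 1) = Δ·Π!·Σ² = 5/84  (sign -1)
combine: 4πI² = 189·4/63·5/84 = 5/7
take √, sign -1: I = -0.23841361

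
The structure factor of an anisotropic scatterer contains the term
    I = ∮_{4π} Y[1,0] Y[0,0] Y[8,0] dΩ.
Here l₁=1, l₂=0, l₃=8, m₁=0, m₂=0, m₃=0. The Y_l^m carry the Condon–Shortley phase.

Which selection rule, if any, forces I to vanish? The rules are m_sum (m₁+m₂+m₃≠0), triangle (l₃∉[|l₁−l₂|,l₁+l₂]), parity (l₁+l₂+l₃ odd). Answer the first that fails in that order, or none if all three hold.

azimuthal sum: 0 + 0 + 0 = 0  ✓
1 ≤ 8 ≤ 1 (triangle on l)  ✗
L = 1 + 0 + 8 = 9 (odd)

triangle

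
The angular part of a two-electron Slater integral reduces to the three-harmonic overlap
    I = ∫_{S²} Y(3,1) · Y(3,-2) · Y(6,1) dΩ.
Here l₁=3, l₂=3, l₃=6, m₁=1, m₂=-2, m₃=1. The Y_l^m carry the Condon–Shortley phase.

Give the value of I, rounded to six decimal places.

Checks pass: Σm=0; 12 even; l₃=6∈[0,6].
(2·3+1)(2·3+1)(2·6+1) = 637
Δ: 0! 6! 6! / 13! → 1/12012
sum: t=0:+1/1296 = 1/1296
3j²(3 3 6; 0 0 0) = Δ·Π!·Σ² = 100/3003  (sign +1)
sum: t=0:+1/5760 = 1/5760
3j²(3 3 6; 1 -2 1) = Δ·Π!·Σ² = 5/572  (sign -1)
combine: 4πI² = 637·100/3003·5/572 = 875/4719
take √, sign -1: I = -0.12147142

-0.121471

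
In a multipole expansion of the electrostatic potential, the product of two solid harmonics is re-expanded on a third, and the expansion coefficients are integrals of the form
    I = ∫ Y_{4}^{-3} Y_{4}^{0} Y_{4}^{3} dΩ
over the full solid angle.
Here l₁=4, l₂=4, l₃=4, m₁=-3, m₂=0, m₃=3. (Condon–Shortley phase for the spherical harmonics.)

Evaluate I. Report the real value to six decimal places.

Rules hold: Σm=0, L=12 even, 0≤4≤8.
N = 9·9·9 = 729
Δ = 4!·4!·4!/13! = 1/450450
Racah Σ t=0..4: t=0:+1/13824 t=1:−1/216 t=2:+1/64 t=3:−1/216 t=4:+1/13824 = 5/768
⇒ 3j(4 4 4; 0 0 0)² = 18/1001, sgn +1
Racah Σ t=3..4: t=3:−1/864 t=4:+1/3456 = -1/1152
⇒ 3j(4 4 4; -3 0 3)² = 7/286, sgn +1
4πI² = N·(3j₀)²·(3jₘ)² = 6561/20449
I = +1·√(0.320847/4π) = 0.15978796

0.159788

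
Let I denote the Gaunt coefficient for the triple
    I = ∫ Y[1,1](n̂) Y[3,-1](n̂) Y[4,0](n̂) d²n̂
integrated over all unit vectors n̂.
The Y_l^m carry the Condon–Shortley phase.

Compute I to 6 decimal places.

m-sum 0 ✓  L=8 even ✓  2≤4≤4 ✓
Π(2lᵢ+1) = 3×7×9 = 189
triangle coeff Δ(1,3,4) = 1/252
Σ_t [0,0]: t=0:+1/36 = 1/36
(3j)²=4/63 [(1 3 4; 0 0 0)], sign=+1
Σ_t [0,0]: t=0:+1/96 = 1/96
(3j)²=1/42 [(1 3 4; 1 -1 0)], sign=+1
⇒ 4πI² = 2/7
I = (+1)√(2/7/(4π)) = 0.15078601

0.150786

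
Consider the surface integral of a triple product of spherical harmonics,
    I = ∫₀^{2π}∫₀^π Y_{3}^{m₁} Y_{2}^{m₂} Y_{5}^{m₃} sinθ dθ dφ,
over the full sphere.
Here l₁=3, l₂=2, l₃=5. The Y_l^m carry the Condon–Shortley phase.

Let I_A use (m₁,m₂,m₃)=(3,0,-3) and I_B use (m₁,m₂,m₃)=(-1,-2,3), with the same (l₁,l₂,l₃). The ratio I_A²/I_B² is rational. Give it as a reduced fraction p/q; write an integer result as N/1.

Shared (l₁,l₂,l₃)=(3,2,5): N and (l;000)² cancel in I_A²/I_B².
A: Δ = 0!·6!·4!/11! = 1/2310; Racah Σ t=0..0: t=0:+1/2880 = 1/2880; ⇒ 3j(3 2 5; 3 0 -3)² = 2/165, sgn +1
B: Δ = 0!·6!·4!/11! = 1/2310; Racah Σ t=0..0: t=0:+1/1152 = 1/1152; ⇒ 3j(3 2 5; -1 -2 3)² = 1/33, sgn +1
I_A²/I_B² = (2/165)/(1/33) = 2/5

2/5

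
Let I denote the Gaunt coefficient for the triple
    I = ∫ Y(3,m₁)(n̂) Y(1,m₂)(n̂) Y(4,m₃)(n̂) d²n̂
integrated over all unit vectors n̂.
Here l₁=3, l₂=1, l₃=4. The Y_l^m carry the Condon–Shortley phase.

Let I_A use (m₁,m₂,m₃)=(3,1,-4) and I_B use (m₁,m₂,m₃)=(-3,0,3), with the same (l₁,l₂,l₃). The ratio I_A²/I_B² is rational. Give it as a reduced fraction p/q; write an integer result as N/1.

Same 3,1,4: normalisation and zero-m 3j drop out of the ratio.
A: Δ: 0! 6! 2! / 9! → 1/252; sum: t=0:+1/1440 = 1/1440; 3j²(3 1 4; 3 1 -4) = Δ·Π!·Σ² = 1/9  (sign +1)
B: Δ: 0! 6! 2! / 9! → 1/252; sum: t=0:+1/720 = 1/720; 3j²(3 1 4; -3 0 3) = Δ·Π!·Σ² = 1/36  (sign -1)
I_A²/I_B² = (1/9)/(1/36) = 4/1

4/1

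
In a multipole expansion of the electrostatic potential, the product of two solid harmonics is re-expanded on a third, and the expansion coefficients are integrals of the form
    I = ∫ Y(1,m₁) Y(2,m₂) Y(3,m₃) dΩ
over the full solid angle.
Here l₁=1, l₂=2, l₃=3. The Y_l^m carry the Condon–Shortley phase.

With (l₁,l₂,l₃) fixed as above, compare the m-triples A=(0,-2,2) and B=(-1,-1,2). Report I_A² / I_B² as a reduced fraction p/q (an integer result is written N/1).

1/2

l's match ⇒ only the (l;m) 3-j factors differ between A and B.
A: triangle coeff Δ(1,2,3) = 1/105; Σ_t [0,0]: t=0:+1/24 = 1/24; (3j)²=1/21 [(1 2 3; 0 -2 2)], sign=-1
B: triangle coeff Δ(1,2,3) = 1/105; Σ_t [0,0]: t=0:+1/12 = 1/12; (3j)²=2/21 [(1 2 3; -1 -1 2)], sign=-1
I_A²/I_B² = (1/21)/(2/21) = 1/2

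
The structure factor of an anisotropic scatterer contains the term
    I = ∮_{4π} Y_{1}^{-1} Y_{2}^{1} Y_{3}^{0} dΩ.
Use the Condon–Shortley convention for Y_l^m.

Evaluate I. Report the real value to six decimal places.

0.143048

Checks pass: Σm=0; 6 even; l₃=3∈[1,3].
(2·1+1)(2·2+1)(2·3+1) = 105
Δ: 0! 2! 4! / 7! → 1/105
sum: t=0:+1/4 = 1/4
3j²(1 2 3; 0 0 0) = Δ·Π!·Σ² = 3/35  (sign -1)
sum: t=0:+1/12 = 1/12
3j²(1 2 3; -1 1 0) = Δ·Π!·Σ² = 1/35  (sign -1)
combine: 4πI² = 105·3/35·1/35 = 9/35
take √, sign +1: I = 0.14304817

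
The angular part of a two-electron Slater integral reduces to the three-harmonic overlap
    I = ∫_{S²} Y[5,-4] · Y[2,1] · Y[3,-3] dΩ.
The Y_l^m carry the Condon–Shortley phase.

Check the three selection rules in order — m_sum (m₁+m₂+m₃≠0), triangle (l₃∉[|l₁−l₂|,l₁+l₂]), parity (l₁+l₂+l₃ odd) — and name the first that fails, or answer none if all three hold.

m₁+m₂+m₃ = -4 + 1 − 3 = -6  ✗
triangle: |5−2|=3 ≤ l₃=3 ≤ 5+2=7
parity: l₁+l₂+l₃ = 10 is even

m_sum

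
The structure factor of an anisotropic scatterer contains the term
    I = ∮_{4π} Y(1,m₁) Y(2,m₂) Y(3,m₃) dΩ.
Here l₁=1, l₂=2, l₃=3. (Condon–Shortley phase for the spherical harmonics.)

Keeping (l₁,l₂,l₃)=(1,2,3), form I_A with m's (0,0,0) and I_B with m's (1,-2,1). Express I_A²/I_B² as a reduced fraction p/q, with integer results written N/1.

9/1

l's match ⇒ only the (l;m) 3-j factors differ between A and B.
A: triangle coeff Δ(1,2,3) = 1/105; Σ_t [0,0]: t=0:+1/4 = 1/4; (3j)²=3/35 [(1 2 3; 0 0 0)], sign=-1
B: triangle coeff Δ(1,2,3) = 1/105; Σ_t [0,0]: t=0:+1/48 = 1/48; (3j)²=1/105 [(1 2 3; 1 -2 1)], sign=+1
I_A²/I_B² = (3/35)/(1/105) = 9/1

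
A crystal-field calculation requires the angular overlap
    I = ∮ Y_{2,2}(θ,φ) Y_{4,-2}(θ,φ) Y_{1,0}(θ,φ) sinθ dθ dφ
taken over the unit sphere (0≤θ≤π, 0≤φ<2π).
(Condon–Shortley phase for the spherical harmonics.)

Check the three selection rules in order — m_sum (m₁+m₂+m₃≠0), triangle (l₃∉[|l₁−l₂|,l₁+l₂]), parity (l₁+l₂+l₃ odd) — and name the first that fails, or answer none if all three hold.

triangle

azimuthal sum: 2 − 2 + 0 = 0  ✓
2 ≤ 1 ≤ 6 (triangle on l)  ✗
L = 2 + 4 + 1 = 7 (odd)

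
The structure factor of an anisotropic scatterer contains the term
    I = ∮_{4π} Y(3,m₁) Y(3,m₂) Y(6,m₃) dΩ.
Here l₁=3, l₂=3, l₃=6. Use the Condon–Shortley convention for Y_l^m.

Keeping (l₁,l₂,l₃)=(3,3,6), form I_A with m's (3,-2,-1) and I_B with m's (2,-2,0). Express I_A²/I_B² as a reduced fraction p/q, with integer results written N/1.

7/36

Shared (l₁,l₂,l₃)=(3,3,6): N and (l;000)² cancel in I_A²/I_B².
A: Δ = 0!·6!·6!/13! = 1/12012; Racah Σ t=0..0: t=0:+1/86400 = 1/86400; ⇒ 3j(3 3 6; 3 -2 -1)² = 1/1716, sgn -1
B: Δ = 0!·6!·6!/13! = 1/12012; Racah Σ t=0..0: t=0:+1/14400 = 1/14400; ⇒ 3j(3 3 6; 2 -2 0)² = 3/1001, sgn +1
I_A²/I_B² = (1/1716)/(3/1001) = 7/36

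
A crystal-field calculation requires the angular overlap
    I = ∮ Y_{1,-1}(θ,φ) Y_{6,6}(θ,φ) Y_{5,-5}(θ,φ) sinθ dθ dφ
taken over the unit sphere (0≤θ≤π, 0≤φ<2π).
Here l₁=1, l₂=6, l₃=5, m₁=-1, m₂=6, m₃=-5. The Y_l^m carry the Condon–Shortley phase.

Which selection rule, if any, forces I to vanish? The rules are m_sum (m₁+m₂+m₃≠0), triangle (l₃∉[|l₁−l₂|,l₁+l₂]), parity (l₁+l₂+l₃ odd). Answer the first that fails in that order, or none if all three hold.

none

Σmᵢ = 0  ✓
l₃∈[|l₁−l₂|,l₁+l₂]=[5,7], have l₃=5  ✓
Σlᵢ = 12 ⇒ even  ✓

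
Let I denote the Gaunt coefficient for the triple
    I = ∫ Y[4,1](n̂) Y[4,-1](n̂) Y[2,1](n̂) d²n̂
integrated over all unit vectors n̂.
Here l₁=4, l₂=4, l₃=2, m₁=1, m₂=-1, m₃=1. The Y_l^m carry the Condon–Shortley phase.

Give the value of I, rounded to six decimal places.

Σmᵢ = 1 ≠ 0, so the φ-integral vanishes; I = 0

0.000000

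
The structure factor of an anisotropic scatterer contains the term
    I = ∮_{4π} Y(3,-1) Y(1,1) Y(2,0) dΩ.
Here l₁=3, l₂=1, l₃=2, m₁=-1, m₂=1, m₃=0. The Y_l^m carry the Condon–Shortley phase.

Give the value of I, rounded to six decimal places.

m-sum 0 ✓  L=6 even ✓  2≤2≤4 ✓
Π(2lᵢ+1) = 7×3×5 = 105
triangle coeff Δ(3,1,2) = 1/105
Σ_t [1,1]: t=1:−1/4 = -1/4
(3j)²=3/35 [(3 1 2; 0 0 0)], sign=-1
Σ_t [2,2]: t=2:+1/8 = 1/8
(3j)²=2/35 [(3 1 2; -1 1 0)], sign=+1
⇒ 4πI² = 18/35
I = (-1)√(18/35/(4π)) = -0.20230066

-0.202301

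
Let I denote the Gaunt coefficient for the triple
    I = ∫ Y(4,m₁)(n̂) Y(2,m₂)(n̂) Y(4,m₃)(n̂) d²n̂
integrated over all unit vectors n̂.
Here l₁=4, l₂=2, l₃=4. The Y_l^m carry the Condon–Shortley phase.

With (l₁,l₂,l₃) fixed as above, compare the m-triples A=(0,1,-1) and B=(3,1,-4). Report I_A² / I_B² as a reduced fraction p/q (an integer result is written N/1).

Same 4,2,4: normalisation and zero-m 3j drop out of the ratio.
A: Δ: 2! 6! 2! / 11! → 1/13860; sum: t=1:−1/72 t=2:+1/96 = -1/288; 3j²(4 2 4; 0 1 -1) = Δ·Π!·Σ² = 1/462  (sign +1)
B: Δ: 2! 6! 2! / 11! → 1/13860; sum: t=1:−1/1440 = -1/1440; 3j²(4 2 4; 3 1 -4) = Δ·Π!·Σ² = 7/165  (sign -1)
I_A²/I_B² = (1/462)/(7/165) = 5/98

5/98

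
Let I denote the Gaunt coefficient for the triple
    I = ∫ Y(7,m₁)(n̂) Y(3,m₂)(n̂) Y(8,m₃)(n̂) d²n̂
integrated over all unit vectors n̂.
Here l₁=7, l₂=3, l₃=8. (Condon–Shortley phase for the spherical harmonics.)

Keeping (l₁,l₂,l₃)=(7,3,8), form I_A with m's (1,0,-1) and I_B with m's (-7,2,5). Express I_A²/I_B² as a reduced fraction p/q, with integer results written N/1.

Same 7,3,8: normalisation and zero-m 3j drop out of the ratio.
A: Δ: 2! 12! 4! / 19! → 1/5290740; sum: t=0:+1/6220800 t=1:−1/2419200 t=2:+1/11612160 = -29/174182400; 3j²(7 3 8; 1 0 -1) = Δ·Π!·Σ² = 841/83980  (sign +1)
B: Δ: 2! 12! 4! / 19! → 1/5290740; sum: t=2:+1/5748019200 = 1/5748019200; 3j²(7 3 8; -7 2 5) = Δ·Π!·Σ² = 13/5814  (sign -1)
I_A²/I_B² = (841/83980)/(13/5814) = 7569/1690

7569/1690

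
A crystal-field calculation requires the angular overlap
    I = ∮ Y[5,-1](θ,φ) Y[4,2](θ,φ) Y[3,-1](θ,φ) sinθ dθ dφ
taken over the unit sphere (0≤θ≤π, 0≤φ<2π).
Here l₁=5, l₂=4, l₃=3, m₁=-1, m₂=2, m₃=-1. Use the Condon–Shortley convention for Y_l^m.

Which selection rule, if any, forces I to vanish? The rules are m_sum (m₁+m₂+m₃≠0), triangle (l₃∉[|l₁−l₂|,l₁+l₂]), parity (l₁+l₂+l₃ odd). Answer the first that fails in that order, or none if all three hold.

none

m₁+m₂+m₃ = -1 + 2 − 1 = 0  ✓
triangle: |5−4|=1 ≤ l₃=3 ≤ 5+4=9  ✓
parity: l₁+l₂+l₃ = 12 is even  ✓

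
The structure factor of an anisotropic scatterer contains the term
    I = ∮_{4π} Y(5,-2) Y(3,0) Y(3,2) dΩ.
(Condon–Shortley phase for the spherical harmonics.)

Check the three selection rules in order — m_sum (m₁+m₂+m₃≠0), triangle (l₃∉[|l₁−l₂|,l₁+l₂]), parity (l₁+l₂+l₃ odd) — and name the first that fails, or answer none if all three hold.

m₁+m₂+m₃ = -2 + 0 + 2 = 0  ✓
triangle: |5−3|=2 ≤ l₃=3 ≤ 5+3=8  ✓
parity: l₁+l₂+l₃ = 11 is odd  ✗

parity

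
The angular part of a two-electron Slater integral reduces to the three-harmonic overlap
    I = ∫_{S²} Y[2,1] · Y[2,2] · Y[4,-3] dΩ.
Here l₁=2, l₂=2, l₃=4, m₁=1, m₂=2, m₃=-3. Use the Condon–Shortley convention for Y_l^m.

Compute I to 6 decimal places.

-0.238414

m-sum 0 ✓  L=8 even ✓  0≤4≤4 ✓
Π(2lᵢ+1) = 5×5×9 = 225
triangle coeff Δ(2,2,4) = 1/630
Σ_t [0,0]: t=0:+1/16 = 1/16
(3j)²=2/35 [(2 2 4; 0 0 0)], sign=+1
Σ_t [0,0]: t=0:+1/144 = 1/144
(3j)²=1/18 [(2 2 4; 1 2 -3)], sign=-1
⇒ 4πI² = 5/7
I = (-1)√(5/7/(4π)) = -0.23841361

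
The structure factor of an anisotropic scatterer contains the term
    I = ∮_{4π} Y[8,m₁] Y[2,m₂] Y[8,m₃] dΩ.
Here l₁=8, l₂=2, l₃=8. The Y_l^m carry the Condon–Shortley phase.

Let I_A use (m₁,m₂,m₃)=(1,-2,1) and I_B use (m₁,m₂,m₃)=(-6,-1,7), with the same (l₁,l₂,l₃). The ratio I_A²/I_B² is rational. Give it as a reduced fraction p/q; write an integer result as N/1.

Shared (l₁,l₂,l₃)=(8,2,8): N and (l;000)² cancel in I_A²/I_B².
A: Δ = 2!·14!·2!/19! = 1/348840; Racah Σ t=0..0: t=0:+1/101606400 = 1/101606400; ⇒ 3j(8 2 8; 1 -2 1)² = 36/1615, sgn -1
B: Δ = 2!·14!·2!/19! = 1/348840; Racah Σ t=0..1: t=0:+1/174356582400 t=1:−1/12454041600 = -1/13412044800; ⇒ 3j(8 2 8; -6 -1 7)² = 169/7752, sgn +1
I_A²/I_B² = (36/1615)/(169/7752) = 864/845

864/845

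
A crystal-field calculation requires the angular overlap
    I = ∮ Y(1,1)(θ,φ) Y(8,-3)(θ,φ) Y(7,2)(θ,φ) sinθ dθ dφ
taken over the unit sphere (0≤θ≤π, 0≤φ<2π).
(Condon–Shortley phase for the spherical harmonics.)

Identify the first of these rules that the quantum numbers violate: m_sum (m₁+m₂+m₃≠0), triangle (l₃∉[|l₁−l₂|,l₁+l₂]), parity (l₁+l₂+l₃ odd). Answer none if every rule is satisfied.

Σmᵢ = 0  ✓
l₃∈[|l₁−l₂|,l₁+l₂]=[7,9], have l₃=7  ✓
Σlᵢ = 16 ⇒ even  ✓

none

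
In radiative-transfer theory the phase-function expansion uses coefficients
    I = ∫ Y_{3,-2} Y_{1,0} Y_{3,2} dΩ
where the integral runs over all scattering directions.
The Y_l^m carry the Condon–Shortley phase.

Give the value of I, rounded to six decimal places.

Σlᵢ=7 odd — θ-integrand is odd under cosθ→−cosθ; I=0

0.000000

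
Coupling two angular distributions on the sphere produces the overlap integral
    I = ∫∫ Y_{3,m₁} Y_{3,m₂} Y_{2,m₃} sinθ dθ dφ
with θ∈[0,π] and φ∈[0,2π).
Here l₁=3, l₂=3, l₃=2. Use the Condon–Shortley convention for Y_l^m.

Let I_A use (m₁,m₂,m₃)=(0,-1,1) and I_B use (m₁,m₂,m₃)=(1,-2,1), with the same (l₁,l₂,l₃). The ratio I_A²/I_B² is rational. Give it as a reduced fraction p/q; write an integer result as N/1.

l's match ⇒ only the (l;m) 3-j factors differ between A and B.
A: triangle coeff Δ(3,3,2) = 1/3780; Σ_t [1,2]: t=1:−1/12 t=2:+1/8 = 1/24; (3j)²=1/210 [(3 3 2; 0 -1 1)], sign=-1
B: triangle coeff Δ(3,3,2) = 1/3780; Σ_t [0,1]: t=0:+1/48 t=1:−1/12 = -1/16; (3j)²=1/28 [(3 3 2; 1 -2 1)], sign=+1
I_A²/I_B² = (1/210)/(1/28) = 2/15

2/15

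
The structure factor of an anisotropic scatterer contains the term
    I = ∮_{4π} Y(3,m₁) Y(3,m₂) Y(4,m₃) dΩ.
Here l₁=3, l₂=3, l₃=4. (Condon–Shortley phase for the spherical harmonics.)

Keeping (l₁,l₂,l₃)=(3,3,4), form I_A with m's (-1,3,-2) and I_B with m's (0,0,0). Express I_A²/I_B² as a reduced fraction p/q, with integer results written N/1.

Same 3,3,4: normalisation and zero-m 3j drop out of the ratio.
A: Δ: 2! 4! 4! / 11! → 1/34650; sum: t=2:+1/192 = 1/192; 3j²(3 3 4; -1 3 -2) = Δ·Π!·Σ² = 3/77  (sign +1)
B: Δ: 2! 4! 4! / 11! → 1/34650; sum: t=0:+1/72 t=1:−1/16 t=2:+1/72 = -5/144; 3j²(3 3 4; 0 0 0) = Δ·Π!·Σ² = 2/77  (sign -1)
I_A²/I_B² = (3/77)/(2/77) = 3/2

3/2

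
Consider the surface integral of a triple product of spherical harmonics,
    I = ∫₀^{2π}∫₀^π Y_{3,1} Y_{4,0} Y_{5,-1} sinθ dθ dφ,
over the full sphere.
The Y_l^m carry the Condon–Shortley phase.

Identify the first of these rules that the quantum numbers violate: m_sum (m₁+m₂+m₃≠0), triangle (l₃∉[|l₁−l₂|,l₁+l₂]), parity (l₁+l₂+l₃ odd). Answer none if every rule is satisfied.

none

m₁+m₂+m₃ = 1 + 0 − 1 = 0  ✓
triangle: |3−4|=1 ≤ l₃=5 ≤ 3+4=7  ✓
parity: l₁+l₂+l₃ = 12 is even  ✓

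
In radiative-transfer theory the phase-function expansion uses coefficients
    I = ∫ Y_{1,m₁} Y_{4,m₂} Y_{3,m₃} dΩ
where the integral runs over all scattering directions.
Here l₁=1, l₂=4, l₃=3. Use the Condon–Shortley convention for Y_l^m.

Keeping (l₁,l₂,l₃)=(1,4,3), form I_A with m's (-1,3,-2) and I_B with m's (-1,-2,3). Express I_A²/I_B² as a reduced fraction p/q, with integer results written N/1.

21/1

Same 1,4,3: normalisation and zero-m 3j drop out of the ratio.
A: Δ: 2! 0! 6! / 9! → 1/252; sum: t=2:+1/240 = 1/240; 3j²(1 4 3; -1 3 -2) = Δ·Π!·Σ² = 1/12  (sign -1)
B: Δ: 2! 0! 6! / 9! → 1/252; sum: t=2:+1/1440 = 1/1440; 3j²(1 4 3; -1 -2 3) = Δ·Π!·Σ² = 1/252  (sign +1)
I_A²/I_B² = (1/12)/(1/252) = 21/1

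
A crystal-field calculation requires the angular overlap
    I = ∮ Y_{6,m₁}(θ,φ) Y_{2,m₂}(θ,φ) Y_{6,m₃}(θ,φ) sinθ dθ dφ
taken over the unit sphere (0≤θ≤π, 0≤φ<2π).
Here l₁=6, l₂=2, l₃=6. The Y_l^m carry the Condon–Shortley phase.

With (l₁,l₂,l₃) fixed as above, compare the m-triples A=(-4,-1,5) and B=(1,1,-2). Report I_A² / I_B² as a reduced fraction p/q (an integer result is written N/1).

Shared (l₁,l₂,l₃)=(6,2,6): N and (l;000)² cancel in I_A²/I_B².
A: Δ = 2!·10!·2!/15! = 1/90090; Racah Σ t=0..1: t=0:+1/7257600 t=1:−1/725760 = -1/806400; ⇒ 3j(6 2 6; -4 -1 5)² = 27/910, sgn +1
B: Δ = 2!·10!·2!/15! = 1/90090; Racah Σ t=1..2: t=1:−1/34560 t=2:+1/60480 = -1/80640; ⇒ 3j(6 2 6; 1 1 -2)² = 6/1001, sgn -1
I_A²/I_B² = (27/910)/(6/1001) = 99/20

99/20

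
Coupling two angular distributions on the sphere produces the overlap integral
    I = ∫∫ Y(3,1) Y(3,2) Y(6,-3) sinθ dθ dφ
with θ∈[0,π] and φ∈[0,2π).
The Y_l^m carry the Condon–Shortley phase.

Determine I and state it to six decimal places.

-0.230476

Checks pass: Σm=0; 12 even; l₃=6∈[0,6].
(2·3+1)(2·3+1)(2·6+1) = 637
Δ: 0! 6! 6! / 13! → 1/12012
sum: t=0:+1/1296 = 1/1296
3j²(3 3 6; 0 0 0) = Δ·Π!·Σ² = 100/3003  (sign +1)
sum: t=0:+1/5760 = 1/5760
3j²(3 3 6; 1 2 -3) = Δ·Π!·Σ² = 9/286  (sign -1)
combine: 4πI² = 637·100/3003·9/286 = 1050/1573
take √, sign -1: I = -0.23047581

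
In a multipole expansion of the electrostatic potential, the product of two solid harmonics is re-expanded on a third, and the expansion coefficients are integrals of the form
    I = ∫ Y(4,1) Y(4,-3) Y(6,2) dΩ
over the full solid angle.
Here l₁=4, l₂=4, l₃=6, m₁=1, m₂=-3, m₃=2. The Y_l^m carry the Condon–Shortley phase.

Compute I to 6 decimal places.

m-sum 0 ✓  L=14 even ✓  0≤6≤8 ✓
Π(2lᵢ+1) = 9×9×13 = 1053
triangle coeff Δ(4,4,6) = 1/1261260
Σ_t [0,2]: t=0:+1/4608 t=1:−1/1296 t=2:+1/4608 = -7/20736
(3j)²=20/1287 [(4 4 6; 0 0 0)], sign=-1
Σ_t [0,1]: t=0:+1/8640 t=1:−1/34560 = 1/11520
(3j)²=3/143 [(4 4 6; 1 -3 2)], sign=+1
⇒ 4πI² = 540/1573
I = (-1)√(540/1573/(4π)) = -0.16528277

-0.165283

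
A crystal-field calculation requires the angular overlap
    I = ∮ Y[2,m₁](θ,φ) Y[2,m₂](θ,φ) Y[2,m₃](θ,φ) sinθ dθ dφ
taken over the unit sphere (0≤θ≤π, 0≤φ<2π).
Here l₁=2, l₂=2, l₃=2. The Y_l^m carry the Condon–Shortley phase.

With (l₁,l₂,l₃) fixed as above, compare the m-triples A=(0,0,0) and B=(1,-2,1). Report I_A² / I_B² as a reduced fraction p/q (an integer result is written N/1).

2/3

Same 2,2,2: normalisation and zero-m 3j drop out of the ratio.
A: Δ: 2! 2! 2! / 7! → 1/630; sum: t=0:+1/8 t=1:−1/1 t=2:+1/8 = -3/4; 3j²(2 2 2; 0 0 0) = Δ·Π!·Σ² = 2/35  (sign -1)
B: Δ: 2! 2! 2! / 7! → 1/630; sum: t=0:+1/4 = 1/4; 3j²(2 2 2; 1 -2 1) = Δ·Π!·Σ² = 3/35  (sign -1)
I_A²/I_B² = (2/35)/(3/35) = 2/3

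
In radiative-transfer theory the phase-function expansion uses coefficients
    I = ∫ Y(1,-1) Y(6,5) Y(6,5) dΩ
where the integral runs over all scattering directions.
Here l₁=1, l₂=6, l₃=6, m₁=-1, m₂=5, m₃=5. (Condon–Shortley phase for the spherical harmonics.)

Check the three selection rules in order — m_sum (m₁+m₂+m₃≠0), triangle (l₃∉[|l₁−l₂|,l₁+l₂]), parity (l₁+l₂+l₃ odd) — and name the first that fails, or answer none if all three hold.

m_sum

Σmᵢ = 9  ✗
l₃∈[|l₁−l₂|,l₁+l₂]=[5,7], have l₃=6
Σlᵢ = 13 ⇒ odd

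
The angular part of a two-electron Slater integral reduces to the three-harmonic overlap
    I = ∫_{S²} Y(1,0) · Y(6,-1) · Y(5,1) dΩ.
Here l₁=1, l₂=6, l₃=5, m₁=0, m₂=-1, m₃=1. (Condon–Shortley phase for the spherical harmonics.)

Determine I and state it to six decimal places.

m-sum 0 ✓  L=12 even ✓  5≤5≤7 ✓
Π(2lᵢ+1) = 3×13×11 = 429
triangle coeff Δ(1,6,5) = 1/858
Σ_t [1,1]: t=1:−1/14400 = -1/14400
(3j)²=6/143 [(1 6 5; 0 0 0)], sign=+1
Σ_t [1,1]: t=1:−1/17280 = -1/17280
(3j)²=35/858 [(1 6 5; 0 -1 1)], sign=-1
⇒ 4πI² = 105/143
I = (-1)√(105/143/(4π)) = -0.24172507

-0.241725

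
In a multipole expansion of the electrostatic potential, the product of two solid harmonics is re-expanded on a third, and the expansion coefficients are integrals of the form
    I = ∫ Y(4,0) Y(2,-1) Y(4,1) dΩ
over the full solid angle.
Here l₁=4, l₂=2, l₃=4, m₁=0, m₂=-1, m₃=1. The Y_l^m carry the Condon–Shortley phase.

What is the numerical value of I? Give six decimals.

-0.044869

m-sum 0 ✓  L=10 even ✓  2≤4≤6 ✓
Π(2lᵢ+1) = 9×5×9 = 405
triangle coeff Δ(4,2,4) = 1/13860
Σ_t [0,2]: t=0:+1/192 t=1:−1/36 t=2:+1/192 = -5/288
(3j)²=20/693 [(4 2 4; 0 0 0)], sign=-1
Σ_t [0,1]: t=0:+1/96 t=1:−1/72 = -1/288
(3j)²=1/462 [(4 2 4; 0 -1 1)], sign=+1
⇒ 4πI² = 150/5929
I = (-1)√(150/5929/(4π)) = -0.04486937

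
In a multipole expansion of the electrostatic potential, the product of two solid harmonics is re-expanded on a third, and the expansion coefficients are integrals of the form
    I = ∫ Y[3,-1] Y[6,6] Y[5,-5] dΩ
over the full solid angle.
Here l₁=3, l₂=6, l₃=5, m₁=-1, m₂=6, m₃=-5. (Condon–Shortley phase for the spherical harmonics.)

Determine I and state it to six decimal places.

Rules hold: Σm=0, L=14 even, 3≤5≤9.
N = 7·13·11 = 1001
Δ = 4!·2!·8!/15! = 1/675675
Racah Σ t=1..3: t=1:−1/8640 t=2:+1/2304 t=3:−1/8640 = 7/34560
⇒ 3j(3 6 5; 0 0 0)² = 7/429, sgn -1
Racah Σ t=4..4: t=4:+1/1935360 = 1/1935360
⇒ 3j(3 6 5; -1 6 -5)² = 3/91, sgn +1
4πI² = N·(3j₀)²·(3jₘ)² = 7/13
I = -1·√(0.538462/4π) = -0.20700098

-0.207001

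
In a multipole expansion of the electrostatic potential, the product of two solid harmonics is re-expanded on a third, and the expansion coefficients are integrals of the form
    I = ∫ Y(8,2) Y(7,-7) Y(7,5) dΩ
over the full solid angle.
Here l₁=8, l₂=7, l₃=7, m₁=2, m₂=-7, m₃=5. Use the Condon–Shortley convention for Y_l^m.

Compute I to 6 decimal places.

m-sum 0 ✓  L=22 even ✓  1≤7≤15 ✓
Π(2lᵢ+1) = 17×15×15 = 3825
triangle coeff Δ(8,7,7) = 1/22086194130
Σ_t [1,7]: t=1:−1/18289152000 t=2:+1/248832000 t=3:−1/24883200 t=4:+1/11943936 t=5:−1/24883200 t=6:+1/248832000 t=7:−1/18289152000 = 11/975421440
(3j)²=1750/289731 [(8 7 7; 0 0 0)], sign=-1
Σ_t [0,0]: t=0:+1/41803776000 = 1/41803776000
(3j)²=42/7429 [(8 7 7; 2 -7 5)], sign=+1
⇒ 4πI² = 5512500/42204149
I = (-1)√(5512500/42204149/(4π)) = -0.10195107

-0.101951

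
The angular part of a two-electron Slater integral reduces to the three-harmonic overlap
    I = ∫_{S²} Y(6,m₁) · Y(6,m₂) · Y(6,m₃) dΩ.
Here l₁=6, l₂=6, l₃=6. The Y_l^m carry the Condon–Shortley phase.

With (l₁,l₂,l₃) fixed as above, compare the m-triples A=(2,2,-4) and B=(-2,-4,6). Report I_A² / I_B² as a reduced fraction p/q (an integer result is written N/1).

Same 6,6,6: normalisation and zero-m 3j drop out of the ratio.
A: Δ: 6! 6! 6! / 19! → 1/325909584; sum: t=2:+1/1658880 t=3:−1/518400 t=4:+1/1658880 = -1/1382400; 3j²(6 6 6; 2 2 -4) = Δ·Π!·Σ² = 504/46189  (sign -1)
B: Δ: 6! 6! 6! / 19! → 1/325909584; sum: t=2:+1/24883200 = 1/24883200; 3j²(6 6 6; -2 -4 6) = Δ·Π!·Σ² = 70/4199  (sign +1)
I_A²/I_B² = (504/46189)/(70/4199) = 36/55

36/55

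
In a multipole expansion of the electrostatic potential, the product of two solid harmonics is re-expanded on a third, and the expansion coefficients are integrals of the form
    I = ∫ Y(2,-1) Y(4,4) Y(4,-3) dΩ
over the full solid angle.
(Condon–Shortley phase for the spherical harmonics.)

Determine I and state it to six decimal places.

0.198645

Rules hold: Σm=0, L=10 even, 2≤4≤6.
N = 5·9·9 = 405
Δ = 2!·2!·6!/11! = 1/13860
Racah Σ t=0..2: t=0:+1/192 t=1:−1/36 t=2:+1/192 = -5/288
⇒ 3j(2 4 4; 0 0 0)² = 20/693, sgn -1
Racah Σ t=2..2: t=2:+1/1440 = 1/1440
⇒ 3j(2 4 4; -1 4 -3)² = 7/165, sgn -1
4πI² = N·(3j₀)²·(3jₘ)² = 60/121
I = +1·√(0.495868/4π) = 0.19864517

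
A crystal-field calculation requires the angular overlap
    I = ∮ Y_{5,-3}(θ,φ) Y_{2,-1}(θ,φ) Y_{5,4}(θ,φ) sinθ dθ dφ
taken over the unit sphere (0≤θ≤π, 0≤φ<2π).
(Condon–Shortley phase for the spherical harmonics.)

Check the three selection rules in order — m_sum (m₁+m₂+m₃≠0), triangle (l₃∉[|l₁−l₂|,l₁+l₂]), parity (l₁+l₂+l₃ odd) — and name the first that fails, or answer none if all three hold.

azimuthal sum: -3 − 1 + 4 = 0  ✓
3 ≤ 5 ≤ 7 (triangle on l)  ✓
L = 5 + 2 + 5 = 12 (even)  ✓

none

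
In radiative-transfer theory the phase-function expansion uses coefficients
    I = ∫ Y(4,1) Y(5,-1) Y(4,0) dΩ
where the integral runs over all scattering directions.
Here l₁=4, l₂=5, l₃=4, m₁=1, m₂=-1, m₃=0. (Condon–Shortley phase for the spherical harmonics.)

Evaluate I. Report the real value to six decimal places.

0.000000

L=13 odd ⇒ parity kills the (l;000) factor ⇒ I = 0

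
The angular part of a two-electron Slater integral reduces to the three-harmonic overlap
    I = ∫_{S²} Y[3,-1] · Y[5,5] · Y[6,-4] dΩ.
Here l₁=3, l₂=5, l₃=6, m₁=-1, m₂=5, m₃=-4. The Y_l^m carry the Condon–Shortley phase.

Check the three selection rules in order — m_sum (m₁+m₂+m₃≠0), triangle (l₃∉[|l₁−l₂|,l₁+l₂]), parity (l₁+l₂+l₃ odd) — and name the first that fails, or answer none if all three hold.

none

m₁+m₂+m₃ = -1 + 5 − 4 = 0  ✓
triangle: |3−5|=2 ≤ l₃=6 ≤ 3+5=8  ✓
parity: l₁+l₂+l₃ = 14 is even  ✓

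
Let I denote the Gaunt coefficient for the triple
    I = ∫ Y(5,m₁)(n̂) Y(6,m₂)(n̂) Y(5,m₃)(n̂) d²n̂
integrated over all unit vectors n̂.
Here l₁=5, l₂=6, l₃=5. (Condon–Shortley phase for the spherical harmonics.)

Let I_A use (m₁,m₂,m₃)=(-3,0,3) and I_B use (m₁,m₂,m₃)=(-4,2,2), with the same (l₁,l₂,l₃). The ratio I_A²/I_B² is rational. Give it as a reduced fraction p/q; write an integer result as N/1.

Shared (l₁,l₂,l₃)=(5,6,5): N and (l;000)² cancel in I_A²/I_B².
A: Δ = 6!·4!·6!/17! = 1/28588560; Racah Σ t=4..6: t=4:+1/55296 t=5:−1/86400 t=6:+1/2073600 = 29/4147200; ⇒ 3j(5 6 5; -3 0 3)² = 841/145860, sgn +1
B: Δ = 6!·4!·6!/17! = 1/28588560; Racah Σ t=5..6: t=5:−1/103680 t=6:+1/207360 = -1/207360; ⇒ 3j(5 6 5; -4 2 2)² = 21/2431, sgn +1
I_A²/I_B² = (841/145860)/(21/2431) = 841/1260

841/1260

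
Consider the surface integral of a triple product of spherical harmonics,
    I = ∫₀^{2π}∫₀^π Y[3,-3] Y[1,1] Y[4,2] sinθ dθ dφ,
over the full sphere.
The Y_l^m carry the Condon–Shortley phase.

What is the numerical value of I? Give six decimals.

0.061558

Checks pass: Σm=0; 8 even; l₃=4∈[2,4].
(2·3+1)(2·1+1)(2·4+1) = 189
Δ: 0! 6! 2! / 9! → 1/252
sum: t=0:+1/36 = 1/36
3j²(3 1 4; 0 0 0) = Δ·Π!·Σ² = 4/63  (sign +1)
sum: t=0:+1/1440 = 1/1440
3j²(3 1 4; -3 1 2) = Δ·Π!·Σ² = 1/252  (sign +1)
combine: 4πI² = 189·4/63·1/252 = 1/21
take √, sign +1: I = 0.06155813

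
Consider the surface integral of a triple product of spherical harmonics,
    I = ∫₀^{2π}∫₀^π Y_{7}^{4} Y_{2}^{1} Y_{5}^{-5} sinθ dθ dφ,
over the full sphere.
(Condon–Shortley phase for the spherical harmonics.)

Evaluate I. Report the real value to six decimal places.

0.037585

Rules hold: Σm=0, L=14 even, 5≤5≤9.
N = 15·5·11 = 825
Δ = 4!·10!·0!/15! = 1/15015
Racah Σ t=2..2: t=2:+1/57600 = 1/57600
⇒ 3j(7 2 5; 0 0 0)² = 21/715, sgn -1
Racah Σ t=3..3: t=3:−1/21772800 = -1/21772800
⇒ 3j(7 2 5; 4 1 -5)² = 1/1365, sgn -1
4πI² = N·(3j₀)²·(3jₘ)² = 3/169
I = +1·√(0.0177515/4π) = 0.03758481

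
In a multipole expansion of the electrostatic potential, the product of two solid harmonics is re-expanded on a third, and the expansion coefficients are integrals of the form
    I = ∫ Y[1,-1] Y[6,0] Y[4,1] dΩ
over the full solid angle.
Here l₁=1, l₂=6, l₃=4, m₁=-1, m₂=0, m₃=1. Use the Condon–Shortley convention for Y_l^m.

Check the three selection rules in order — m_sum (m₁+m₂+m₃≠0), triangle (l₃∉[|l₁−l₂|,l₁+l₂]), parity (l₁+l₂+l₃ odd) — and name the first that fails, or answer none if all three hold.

triangle

Σmᵢ = 0  ✓
l₃∈[|l₁−l₂|,l₁+l₂]=[5,7], have l₃=4  ✗
Σlᵢ = 11 ⇒ odd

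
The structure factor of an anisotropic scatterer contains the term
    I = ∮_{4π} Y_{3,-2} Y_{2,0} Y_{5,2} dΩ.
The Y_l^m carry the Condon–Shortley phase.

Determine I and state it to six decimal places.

Checks pass: Σm=0; 10 even; l₃=5∈[1,5].
(2·3+1)(2·2+1)(2·5+1) = 385
Δ: 0! 6! 4! / 11! → 1/2310
sum: t=0:+1/144 = 1/144
3j²(3 2 5; 0 0 0) = Δ·Π!·Σ² = 10/231  (sign -1)
sum: t=0:+1/480 = 1/480
3j²(3 2 5; -2 0 2) = Δ·Π!·Σ² = 3/110  (sign -1)
combine: 4πI² = 385·10/231·3/110 = 5/11
take √, sign +1: I = 0.19018827

0.190188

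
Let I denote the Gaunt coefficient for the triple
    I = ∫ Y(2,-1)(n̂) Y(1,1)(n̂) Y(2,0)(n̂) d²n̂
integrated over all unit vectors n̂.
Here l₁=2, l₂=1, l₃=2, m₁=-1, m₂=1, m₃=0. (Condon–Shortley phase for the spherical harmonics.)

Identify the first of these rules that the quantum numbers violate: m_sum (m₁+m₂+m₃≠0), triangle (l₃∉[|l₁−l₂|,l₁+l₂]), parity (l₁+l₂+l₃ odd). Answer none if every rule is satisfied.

Σmᵢ = 0  ✓
l₃∈[|l₁−l₂|,l₁+l₂]=[1,3], have l₃=2  ✓
Σlᵢ = 5 ⇒ odd  ✗

parity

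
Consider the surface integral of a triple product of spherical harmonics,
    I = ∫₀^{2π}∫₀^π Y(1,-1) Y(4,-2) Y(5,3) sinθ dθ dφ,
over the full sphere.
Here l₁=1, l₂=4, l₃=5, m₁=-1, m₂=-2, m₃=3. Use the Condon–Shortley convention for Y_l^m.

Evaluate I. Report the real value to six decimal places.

Checks pass: Σm=0; 10 even; l₃=5∈[3,5].
(2·1+1)(2·4+1)(2·5+1) = 297
Δ: 0! 2! 8! / 11! → 1/495
sum: t=0:+1/576 = 1/576
3j²(1 4 5; 0 0 0) = Δ·Π!·Σ² = 5/99  (sign -1)
sum: t=0:+1/2880 = 1/2880
3j²(1 4 5; -1 -2 3) = Δ·Π!·Σ² = 28/495  (sign +1)
combine: 4πI² = 297·5/99·28/495 = 28/33
take √, sign -1: I = -0.25984664

-0.259847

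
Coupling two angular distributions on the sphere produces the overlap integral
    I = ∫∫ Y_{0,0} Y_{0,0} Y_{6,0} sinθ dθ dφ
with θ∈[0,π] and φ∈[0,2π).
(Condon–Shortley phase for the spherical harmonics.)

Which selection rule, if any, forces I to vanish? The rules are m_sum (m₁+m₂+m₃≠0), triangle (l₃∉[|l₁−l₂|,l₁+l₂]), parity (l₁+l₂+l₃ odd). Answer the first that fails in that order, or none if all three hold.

Σmᵢ = 0  ✓
l₃∈[|l₁−l₂|,l₁+l₂]=[0,0], have l₃=6  ✗
Σlᵢ = 6 ⇒ even

triangle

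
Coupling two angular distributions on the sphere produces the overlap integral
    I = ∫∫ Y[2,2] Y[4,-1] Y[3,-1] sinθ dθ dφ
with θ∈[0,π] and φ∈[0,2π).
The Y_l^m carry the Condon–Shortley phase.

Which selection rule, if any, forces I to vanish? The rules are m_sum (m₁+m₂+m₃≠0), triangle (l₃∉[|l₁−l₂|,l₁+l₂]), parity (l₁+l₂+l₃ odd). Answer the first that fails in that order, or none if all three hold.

parity

azimuthal sum: 2 − 1 − 1 = 0  ✓
2 ≤ 3 ≤ 6 (triangle on l)  ✓
L = 2 + 4 + 3 = 9 (odd)  ✗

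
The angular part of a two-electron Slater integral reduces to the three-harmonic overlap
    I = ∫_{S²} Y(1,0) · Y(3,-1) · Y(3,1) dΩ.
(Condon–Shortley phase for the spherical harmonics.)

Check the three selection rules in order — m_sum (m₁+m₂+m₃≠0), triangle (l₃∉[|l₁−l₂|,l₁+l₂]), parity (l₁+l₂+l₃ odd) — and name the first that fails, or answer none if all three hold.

m₁+m₂+m₃ = 0 − 1 + 1 = 0  ✓
triangle: |1−3|=2 ≤ l₃=3 ≤ 1+3=4  ✓
parity: l₁+l₂+l₃ = 7 is odd  ✗

parity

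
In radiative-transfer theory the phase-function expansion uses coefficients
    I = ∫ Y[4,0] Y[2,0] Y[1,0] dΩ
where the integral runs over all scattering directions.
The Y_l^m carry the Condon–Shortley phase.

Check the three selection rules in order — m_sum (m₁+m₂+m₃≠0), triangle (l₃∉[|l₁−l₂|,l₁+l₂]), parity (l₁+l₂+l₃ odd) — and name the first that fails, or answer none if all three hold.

m₁+m₂+m₃ = 0 + 0 + 0 = 0  ✓
triangle: |4−2|=2 ≤ l₃=1 ≤ 4+2=6  ✗
parity: l₁+l₂+l₃ = 7 is odd

triangle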